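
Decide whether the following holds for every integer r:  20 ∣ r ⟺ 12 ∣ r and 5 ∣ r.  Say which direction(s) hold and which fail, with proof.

Only the converse holds.

[⇒] This fails: take r = 20. Certainly 20 ∣ 20, but 12 ∤ 20.

[⇐] Suppose 12 ∣ r and 5 ∣ r. Any common multiple of 12 and 5 is a multiple of their lcm; here gcd(12, 5) = 1, so lcm(12, 5) = 12·5 = 60, so 60 ∣ r. Since 20 ∣ 60, it follows that 20 ∣ r.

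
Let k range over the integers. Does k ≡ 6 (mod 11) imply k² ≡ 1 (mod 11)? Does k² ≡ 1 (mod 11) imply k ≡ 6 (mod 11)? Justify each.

(⇒) This fails: take k = 6. Then 6 ≡ 6 (mod 11), but 6² = 36 ≡ 3 (mod 11), not 1.

(⇐) This fails: take k = 1. Then 1² = 1 ≡ 1 (mod 11), yet 1 ≡ 1 (mod 11), not 6.

(⇒) fails and (⇐) fails.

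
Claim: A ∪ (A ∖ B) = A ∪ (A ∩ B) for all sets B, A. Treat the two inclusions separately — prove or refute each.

Reverse inclusion. Let x ∈ A ∪ (A ∩ B). Then either x ∈ A and x ∉ B; or x ∈ B ∩ A. In each case x ∈ A ∪ (A ∖ B), so A ∪ (A ∩ B) ⊆ A ∪ (A ∖ B).

Forward inclusion. Let x ∈ A ∪ (A ∖ B). Then either x ∈ A and x ∉ B; or x ∈ B ∩ A. In each case x ∈ A ∪ (A ∩ B), so A ∪ (A ∖ B) ⊆ A ∪ (A ∩ B).

Both inclusions hold; the sets are equal.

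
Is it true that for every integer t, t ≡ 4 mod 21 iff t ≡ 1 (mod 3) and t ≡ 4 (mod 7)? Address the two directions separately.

Equivalent; both directions hold.

(⟸) If t ≡ 1 (mod 3) and t ≡ 4 (mod 7), then by the Chinese remainder theorem t ≡ 4 (mod 21). This is exactly t ≡ 4 (mod 21).

(⟹) Suppose t ≡ 4 (mod 21); write t = 21j + 4. Since 3 ∣ 21, reducing mod 3 gives t ≡ 4 ≡ 1 (mod 3); since 7 ∣ 21, reducing mod 7 gives t ≡ 4 (mod 7).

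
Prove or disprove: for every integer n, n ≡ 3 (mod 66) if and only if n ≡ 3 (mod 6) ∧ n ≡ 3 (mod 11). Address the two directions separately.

(→) Suppose n ≡ 3 (mod 66); write n = 66j + 3. Since 6 ∣ 66, reducing mod 6 gives n ≡ 3 (mod 6); since 11 ∣ 66, reducing mod 11 gives n ≡ 3 (mod 11).

(←) Conversely, if n ≡ 3 (mod 6) and n ≡ 3 (mod 11), then by the Chinese remainder theorem n ≡ 3 (mod 66). This is exactly n ≡ 3 (mod 66).

Both directions hold.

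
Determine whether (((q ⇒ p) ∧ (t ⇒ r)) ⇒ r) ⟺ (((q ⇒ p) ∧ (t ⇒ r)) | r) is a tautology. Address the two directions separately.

(⇒) fails and (⇐) fails.

[⇒] This fails. Under r = F, p = F, t = T, q = F, the left side is true but the right side is false.

[⇐] This fails. Under r = F, p = F, t = F, q = F, the left side is false but the right side is true.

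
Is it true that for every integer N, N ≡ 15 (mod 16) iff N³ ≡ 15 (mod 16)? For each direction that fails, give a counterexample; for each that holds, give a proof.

Both directions hold; the statement is true.

[⇒] Suppose N ≡ 15 (mod 16). Write N = 16j + 15. Then (16j + 15)³ = 4096j³ + 11520j² + 10800j + 3375 = 16(256j³ + 720j² + 675j + 210) + 15, so N³ ≡ 15 (mod 16).

[⇐] Conversely, suppose N³ ≡ 15 (mod 16). The only residue r in {0, …, 15} with r³ ≡ 15 (mod 16) is r = 15, so N ≡ 15 (mod 16).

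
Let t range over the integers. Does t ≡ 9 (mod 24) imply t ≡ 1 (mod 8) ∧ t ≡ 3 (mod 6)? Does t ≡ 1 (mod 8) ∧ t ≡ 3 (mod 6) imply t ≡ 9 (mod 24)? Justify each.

Both directions hold; the statement is true.

[⇒] Suppose t ≡ 9 (mod 24); write t = 24j + 9. Since 8 ∣ 24, reducing mod 8 gives t ≡ 9 ≡ 1 (mod 8); since 6 ∣ 24, reducing mod 6 gives t ≡ 9 ≡ 3 (mod 6).

[⇐] Conversely, if t ≡ 1 (mod 8) and t ≡ 3 (mod 6), then by the Chinese remainder theorem t ≡ 9 (mod 24). This is exactly t ≡ 9 (mod 24).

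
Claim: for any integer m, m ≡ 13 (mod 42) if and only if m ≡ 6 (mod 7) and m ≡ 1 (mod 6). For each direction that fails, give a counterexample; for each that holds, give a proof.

(⟹) Suppose m ≡ 13 (mod 42); write m = 42j + 13. Since 7 ∣ 42, reducing mod 7 gives m ≡ 13 ≡ 6 (mod 7); since 6 ∣ 42, reducing mod 6 gives m ≡ 13 ≡ 1 (mod 6).

(⟸) Conversely, if m ≡ 6 (mod 7) and m ≡ 1 (mod 6), then by the Chinese remainder theorem m ≡ 13 (mod 42). This is exactly m ≡ 13 (mod 42).

Equivalent; both directions hold.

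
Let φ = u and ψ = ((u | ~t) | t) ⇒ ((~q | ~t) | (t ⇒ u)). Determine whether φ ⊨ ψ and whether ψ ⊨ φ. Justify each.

Not equivalent: only (⇒) holds.

(⟹) Assume the antecedent. If u is true, the consequent reduces to true regardless of the other variables. If u is false, the antecedent cannot hold. Either way the consequent holds.

(⟸) This fails. Under u = F, t = F, q = F, the left side is false but the right side is true.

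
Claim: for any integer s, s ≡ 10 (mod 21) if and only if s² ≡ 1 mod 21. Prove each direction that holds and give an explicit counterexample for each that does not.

Both directions fail.

(→) This fails: take s = 10. Then 10 ≡ 10 (mod 21), but 10² = 100 ≡ 16 (mod 21), not 1.

(←) This fails: take s = 1. Then 1² = 1 ≡ 1 (mod 21), yet 1 ≡ 1 (mod 21), not 10.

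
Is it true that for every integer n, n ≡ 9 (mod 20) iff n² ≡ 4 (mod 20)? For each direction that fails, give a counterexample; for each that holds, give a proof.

Forward direction. This fails: take n = 9. Then 9 ≡ 9 (mod 20), but 9² = 81 ≡ 1 (mod 20), not 4.

Converse. This fails: take n = 2. Then 2² = 4 ≡ 4 (mod 20), yet 2 ≡ 2 (mod 20), not 9.

Neither implication holds.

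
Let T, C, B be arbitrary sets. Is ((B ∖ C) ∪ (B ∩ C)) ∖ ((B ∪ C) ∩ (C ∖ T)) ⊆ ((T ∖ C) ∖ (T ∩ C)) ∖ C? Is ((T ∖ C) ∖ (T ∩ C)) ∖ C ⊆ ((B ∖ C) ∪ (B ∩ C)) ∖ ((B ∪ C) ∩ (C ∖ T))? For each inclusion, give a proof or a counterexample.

Neither inclusion holds.

Forward inclusion. This inclusion fails. Take T = ∅, C = ∅, B = {1}; then 1 ∈ ((B ∖ C) ∪ (B ∩ C)) ∖ ((B ∪ C) ∩ (C ∖ T)) but 1 ∉ ((T ∖ C) ∖ (T ∩ C)) ∖ C.

Reverse inclusion. This inclusion fails. Take T = {1}, C = ∅, B = ∅; then 1 ∈ ((T ∖ C) ∖ (T ∩ C)) ∖ C but 1 ∉ ((B ∖ C) ∪ (B ∩ C)) ∖ ((B ∪ C) ∩ (C ∖ T)).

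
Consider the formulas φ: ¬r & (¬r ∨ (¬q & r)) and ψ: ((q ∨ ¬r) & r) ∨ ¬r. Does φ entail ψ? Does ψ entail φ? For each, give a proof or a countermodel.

(⇒) holds; (⇐) fails.

(⟹) Assume the antecedent. If q is true, ((q ∨ ¬r) & r) ∨ ¬r reduces to true regardless of the other variables. If q is false, the antecedent forces (q = F, r = F), and ((q ∨ ¬r) & r) ∨ ¬r holds there. Either way ((q ∨ ¬r) & r) ∨ ¬r holds.

(⟸) This fails. Under q = T, r = T, the left side is false but the right side is true.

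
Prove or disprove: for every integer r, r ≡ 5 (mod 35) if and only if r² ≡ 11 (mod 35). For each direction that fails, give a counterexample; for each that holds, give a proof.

(⇒) fails and (⇐) fails.

Forward direction. This fails: take r = 5. Then 5 ≡ 5 (mod 35), but 5² = 25 ≡ 25 (mod 35), not 11.

Converse. This fails: take r = 9. Then 9² = 81 ≡ 11 (mod 35), yet 9 ≡ 9 (mod 35), not 5.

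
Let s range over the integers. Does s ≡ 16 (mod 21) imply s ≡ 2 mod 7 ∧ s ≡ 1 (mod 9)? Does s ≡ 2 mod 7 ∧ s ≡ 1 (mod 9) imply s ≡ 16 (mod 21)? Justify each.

Converse. If s ≡ 2 (mod 7) and s ≡ 1 (mod 9), then by the Chinese remainder theorem s ≡ 37 (mod 63). Since 37 ≡ 16 (mod 21) and 21 ∣ 63, we get s ≡ 16 (mod 21).

Forward direction. This fails: s = 16 gives 16 ≡ 16 (mod 21) but 16 ≡ 7 (mod 9), so the conjunction on the right does not hold.

The forward direction fails; the converse holds.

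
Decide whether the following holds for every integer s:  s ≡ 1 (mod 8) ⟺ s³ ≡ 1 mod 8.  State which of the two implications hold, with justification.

Forward direction. Suppose s ≡ 1 (mod 8). Write s = 8j + 1. Then (8j + 1)³ = 512j³ + 192j² + 24j + 1 = 8(64j³ + 24j² + 3j) + 1, so s³ ≡ 1 (mod 8).

Converse. For the converse, argue contrapositively. If s ≢ 1 (mod 8), then s is congruent to one of 0, 2, 3, 4, 5, 6, 7 modulo 8, and these give s³ ≡ 0, 0, 3, 0, 5, 0, 7 respectively — never 1.

The biconditional holds.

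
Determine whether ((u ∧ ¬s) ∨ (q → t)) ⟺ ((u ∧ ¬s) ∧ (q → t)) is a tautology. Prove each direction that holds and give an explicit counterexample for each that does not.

[⇒] This fails. Under q = F, s = F, u = F, t = F, the left side is true but the right side is false.

[⇐] Assume the antecedent. If q is true, the antecedent forces (q = T, s = F, u = T, t = T), and (u ∧ ¬s) ∨ (q → t) holds there. If q is false, (u ∧ ¬s) ∨ (q → t) reduces to true regardless of the other variables. Either way (u ∧ ¬s) ∨ (q → t) holds.

The forward direction fails; the converse holds.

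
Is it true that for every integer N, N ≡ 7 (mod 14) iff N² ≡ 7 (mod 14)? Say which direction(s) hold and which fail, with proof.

The biconditional holds.

(→) Suppose N ≡ 7 (mod 14). Write N = 14j + 7. Then (14j + 7)² = 196j² + 196j + 49 = 14(14j² + 14j + 3) + 7, so N² ≡ 7 (mod 14).

(←) Conversely, suppose N² ≡ 7 (mod 14). The only residue r in {0, …, 13} with r² ≡ 7 (mod 14) is r = 7, so N ≡ 7 (mod 14).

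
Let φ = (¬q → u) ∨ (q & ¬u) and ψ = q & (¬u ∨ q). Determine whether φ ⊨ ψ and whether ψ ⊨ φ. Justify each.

Only the converse holds.

[⇒] This fails. Under u = T, q = F, the left side is true but the right side is false.

[⇐] Assume the antecedent. If u is true, (¬q → u) ∨ (q & ¬u) reduces to true regardless of the other variables. If u is false, the antecedent forces (u = F, q = T), and (¬q → u) ∨ (q & ¬u) holds there. Either way (¬q → u) ∨ (q & ¬u) holds.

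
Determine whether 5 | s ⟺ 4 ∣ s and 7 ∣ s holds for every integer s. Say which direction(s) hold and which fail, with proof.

Neither direction holds.

(→) This fails: take s = 5. Certainly 5 ∣ 5, but 4 ∤ 5.

(←) This fails: take s = 28. Both 4 ∣ 28 and 7 ∣ 28, yet 28 is not a multiple of 5 (since 28 = 5·5 + 3), so 5 ∤ 28.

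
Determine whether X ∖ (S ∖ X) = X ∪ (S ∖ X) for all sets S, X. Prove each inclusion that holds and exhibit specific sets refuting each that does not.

Only the forward inclusion holds.

(⟹) Let x ∈ X ∖ (S ∖ X). Then either x ∈ X and x ∉ S; or x ∈ S ∩ X. In each case x ∈ X ∪ (S ∖ X), so X ∖ (S ∖ X) ⊆ X ∪ (S ∖ X).

(⟸) This inclusion fails. Take S = {1}, X = ∅; then 1 ∈ X ∪ (S ∖ X) but 1 ∉ X ∖ (S ∖ X).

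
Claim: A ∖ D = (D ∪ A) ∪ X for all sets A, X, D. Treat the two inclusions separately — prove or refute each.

Only the forward inclusion holds.

(⟹) Let x ∈ A ∖ D. Then either x ∈ A and x ∉ X, D; or x ∈ A ∩ X and x ∉ D. In each case x ∈ (D ∪ A) ∪ X, so A ∖ D ⊆ (D ∪ A) ∪ X.

(⟸) This inclusion fails. Take A = ∅, X = {1}, D = ∅; then 1 ∈ (D ∪ A) ∪ X but 1 ∉ A ∖ D.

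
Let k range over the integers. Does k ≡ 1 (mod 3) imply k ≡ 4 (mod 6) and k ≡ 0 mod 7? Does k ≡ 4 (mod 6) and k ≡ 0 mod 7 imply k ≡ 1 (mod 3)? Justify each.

Converse. If k ≡ 4 (mod 6) and k ≡ 0 (mod 7), then by the Chinese remainder theorem k ≡ 28 (mod 42). Since 28 ≡ 1 (mod 3) and 3 ∣ 42, we get k ≡ 1 (mod 3).

Forward direction. This fails: k = 1 gives 1 ≡ 1 (mod 3) but 1 ≡ 1 (mod 6), so the conjunction on the right does not hold.

Only the converse holds.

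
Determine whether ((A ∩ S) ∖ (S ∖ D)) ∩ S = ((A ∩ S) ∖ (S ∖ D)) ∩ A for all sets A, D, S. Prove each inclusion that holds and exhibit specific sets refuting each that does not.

The two sets are equal.

(⊆) Let x ∈ ((A ∩ S) ∖ (S ∖ D)) ∩ S. Then x ∈ A ∩ D ∩ S, from which x ∈ ((A ∩ S) ∖ (S ∖ D)) ∩ A.

(⊇) Let x ∈ ((A ∩ S) ∖ (S ∖ D)) ∩ A. Then x ∈ A ∩ D ∩ S, from which x ∈ ((A ∩ S) ∖ (S ∖ D)) ∩ S.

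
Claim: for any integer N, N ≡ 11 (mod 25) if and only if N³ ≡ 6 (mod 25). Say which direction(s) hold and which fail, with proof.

Both directions hold.

(→) Suppose N ≡ 11 (mod 25). Write N = 25j + 11. Then (25j + 11)³ = 15625j³ + 20625j² + 9075j + 1331 = 25(625j³ + 825j² + 363j + 53) + 6, so N³ ≡ 6 (mod 25).

(←) Conversely, suppose N³ ≡ 6 (mod 25). The only residue r in {0, …, 24} with r³ ≡ 6 (mod 25) is r = 11, so N ≡ 11 (mod 25).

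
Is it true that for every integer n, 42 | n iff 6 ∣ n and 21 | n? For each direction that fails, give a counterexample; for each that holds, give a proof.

Both directions hold.

(⇒) If 42 ∣ n, write n = 42q. Since 42 = 7·6, n = 6·(7q), so 6 ∣ n; and since 42 = 2·21, n = 21·(2q), so 21 ∣ n.

(⇐) Suppose 6 ∣ n and 21 ∣ n. Any common multiple of 6 and 21 is a multiple of their lcm; here lcm(6, 21) = 6·21/gcd(6, 21) = 126/3 = 42, so 42 ∣ n.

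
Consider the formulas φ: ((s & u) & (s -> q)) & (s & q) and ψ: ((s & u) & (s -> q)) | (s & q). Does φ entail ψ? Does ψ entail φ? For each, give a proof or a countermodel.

(→) Assume the antecedent. If q is true, the antecedent forces (q = T, u = T, s = T), and ((s & u) & (s -> q)) | (s & q) holds there. If q is false, the antecedent cannot hold. Either way ((s & u) & (s -> q)) | (s & q) holds.

(←) This fails. Under q = T, u = F, s = T, the left side is false but the right side is true.

The forward direction holds; the converse fails.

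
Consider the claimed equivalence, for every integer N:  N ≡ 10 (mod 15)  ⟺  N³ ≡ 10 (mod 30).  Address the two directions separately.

Only the reverse direction holds.

Converse. The residues r modulo 30 with r³ ≡ 10 (mod 30) are exactly {10}, and each is ≡ 10 (mod 15).

Forward direction. This fails: take N = 25. Then 25 ≡ 10 (mod 15), but 25³ = 15625 ≡ 25 (mod 30), not 10.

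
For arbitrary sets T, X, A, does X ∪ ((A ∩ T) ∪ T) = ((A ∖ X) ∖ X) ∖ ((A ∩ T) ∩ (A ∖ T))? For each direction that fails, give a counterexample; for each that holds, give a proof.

Both inclusions fail.

(⊆) This inclusion fails. Take T = {1}, X = ∅, A = ∅; then 1 ∈ X ∪ ((A ∩ T) ∪ T) but 1 ∉ ((A ∖ X) ∖ X) ∖ ((A ∩ T) ∩ (A ∖ T)).

(⊇) This inclusion fails. Take T = ∅, X = ∅, A = {1}; then 1 ∈ ((A ∖ X) ∖ X) ∖ ((A ∩ T) ∩ (A ∖ T)) but 1 ∉ X ∪ ((A ∩ T) ∪ T).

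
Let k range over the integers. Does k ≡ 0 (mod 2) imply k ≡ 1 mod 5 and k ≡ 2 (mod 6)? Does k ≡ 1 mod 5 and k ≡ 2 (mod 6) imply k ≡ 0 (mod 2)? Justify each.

Only the reverse direction holds.

[⇒] This fails: k = 0 gives 0 ≡ 0 (mod 2) but 0 ≡ 0 (mod 5), so the conjunction on the right does not hold.

[⇐] Conversely, if k ≡ 1 (mod 5) and k ≡ 2 (mod 6), then by the Chinese remainder theorem k ≡ 26 (mod 30). Since 26 ≡ 0 (mod 2) and 2 ∣ 30, we get k ≡ 0 (mod 2).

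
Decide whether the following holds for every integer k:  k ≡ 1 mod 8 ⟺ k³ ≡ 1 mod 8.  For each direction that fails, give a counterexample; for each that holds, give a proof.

Both directions hold; the statement is true.

(←) For the converse, argue contrapositively. If k ≢ 1 (mod 8), then k is congruent to one of 0, 2, 3, 4, 5, 6, 7 modulo 8, and these give k³ ≡ 0, 0, 3, 0, 5, 0, 7 respectively — never 1.

(→) Suppose k ≡ 1 mod 8. Write k = 8j + 1. Then (8j + 1)³ = 512j³ + 192j² + 24j + 1 = 8(64j³ + 24j² + 3j) + 1, so k³ ≡ 1 (mod 8).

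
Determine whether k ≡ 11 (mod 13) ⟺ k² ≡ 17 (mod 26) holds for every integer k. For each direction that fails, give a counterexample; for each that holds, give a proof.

Forward direction. This fails: take k = 24. Then 24 ≡ 11 (mod 13), but 24² = 576 ≡ 4 (mod 26), not 17.

Converse. This fails: take k = 15. Then 15² = 225 ≡ 17 (mod 26), yet 15 ≡ 2 (mod 13), not 11.

Both directions fail.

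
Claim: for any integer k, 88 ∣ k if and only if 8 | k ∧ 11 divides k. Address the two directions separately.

(⟹) If 88 ∣ k, write k = 88q. Since 88 = 11·8, k = 8·(11q), so 8 ∣ k; and since 88 = 8·11, k = 11·(8q), so 11 ∣ k.

(⟸) Suppose 8 ∣ k and 11 ∣ k. Any common multiple of 8 and 11 is a multiple of their lcm; here gcd(8, 11) = 1, so lcm(8, 11) = 8·11 = 88, so 88 ∣ k.

Both directions hold.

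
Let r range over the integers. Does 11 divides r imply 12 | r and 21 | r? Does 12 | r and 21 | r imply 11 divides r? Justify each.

(⟹) This fails: take r = 11. Certainly 11 ∣ 11, but 12 ∤ 11.

(⟸) This fails: take r = 84. Both 12 ∣ 84 and 21 ∣ 84, yet 84 is not a multiple of 11 (since 84 = 7·11 + 7), so 11 ∤ 84.

Both directions fail.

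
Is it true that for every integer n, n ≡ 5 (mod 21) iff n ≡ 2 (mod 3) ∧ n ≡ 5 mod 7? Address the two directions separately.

Equivalent; both directions hold.

(⟹) Suppose n ≡ 5 (mod 21); write n = 21j + 5. Since 3 ∣ 21, reducing mod 3 gives n ≡ 5 ≡ 2 (mod 3); since 7 ∣ 21, reducing mod 7 gives n ≡ 5 (mod 7).

(⟸) Conversely, if n ≡ 2 (mod 3) and n ≡ 5 (mod 7), then by the Chinese remainder theorem n ≡ 5 (mod 21). This is exactly n ≡ 5 (mod 21).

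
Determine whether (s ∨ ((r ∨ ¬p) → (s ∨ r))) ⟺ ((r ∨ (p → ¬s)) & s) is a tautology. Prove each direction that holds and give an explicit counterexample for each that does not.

(⇒) This fails. Under p = T, r = F, s = F, the left side is true but the right side is false.

(⇐) Assume the antecedent. If p is true, s ∨ ((r ∨ ¬p) → (s ∨ r)) reduces to true regardless of the other variables. If p is false, the antecedent forces (p = F, r = F, s = T) or (p = F, r = T, s = T), and s ∨ ((r ∨ ¬p) → (s ∨ r)) holds there. Either way s ∨ ((r ∨ ¬p) → (s ∨ r)) holds.

Only the reverse direction holds.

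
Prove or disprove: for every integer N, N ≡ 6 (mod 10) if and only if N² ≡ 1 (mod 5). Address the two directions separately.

Only the forward direction holds.

(⇐) This fails: take N = 1. Then 1² = 1 ≡ 1 (mod 5), yet 1 ≡ 1 (mod 10), not 6.

(⇒) Suppose N ≡ 6 (mod 10). Then N² ≡ 6² = 36 (mod 10), and since 5 ∣ 10, also N² ≡ 1 (mod 5).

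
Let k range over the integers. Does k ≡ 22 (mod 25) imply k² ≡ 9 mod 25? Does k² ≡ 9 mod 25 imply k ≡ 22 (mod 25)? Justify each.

Not equivalent: only (⇒) holds.

[⇒] Suppose k ≡ 22 (mod 25). Write k = 25j + 22. Then (25j + 22)² = 625j² + 1100j + 484 = 25(25j² + 44j + 19) + 9, so k² ≡ 9 (mod 25).

[⇐] This fails: take k = 3. Then 3² = 9 ≡ 9 (mod 25), yet 3 ≡ 3 (mod 25), not 22.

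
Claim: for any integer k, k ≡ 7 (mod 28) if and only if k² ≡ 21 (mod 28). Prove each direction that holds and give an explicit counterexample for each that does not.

(→) Suppose k ≡ 7 (mod 28). Write k = 28j + 7. Then (28j + 7)² = 784j² + 392j + 49 = 28(28j² + 14j + 1) + 21, so k² ≡ 21 (mod 28).

(←) This fails: take k = 21. Then 21² = 441 ≡ 21 (mod 28), yet 21 ≡ 21 (mod 28), not 7.

(⇒) holds; (⇐) fails.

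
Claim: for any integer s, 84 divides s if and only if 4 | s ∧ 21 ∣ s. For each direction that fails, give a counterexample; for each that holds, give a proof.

(⟸) Suppose 4 ∣ s and 21 ∣ s. Any common multiple of 4 and 21 is a multiple of their lcm; here gcd(4, 21) = 1, so lcm(4, 21) = 4·21 = 84, so 84 ∣ s.

(⟹) If 84 ∣ s, write s = 84q. Since 84 = 21·4, s = 4·(21q), so 4 ∣ s; and since 84 = 4·21, s = 21·(4q), so 21 ∣ s.

Both directions hold; the statement is true.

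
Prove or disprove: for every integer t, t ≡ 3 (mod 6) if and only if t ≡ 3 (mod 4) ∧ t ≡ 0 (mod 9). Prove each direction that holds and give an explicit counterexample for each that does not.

The forward direction fails; the converse holds.

Converse. If t ≡ 3 (mod 4) and t ≡ 0 (mod 9), then by the Chinese remainder theorem t ≡ 27 (mod 36). Since 27 ≡ 3 (mod 6) and 6 ∣ 36, we get t ≡ 3 (mod 6).

Forward direction. This fails: t = 33 gives 33 ≡ 3 (mod 6) but 33 ≡ 1 (mod 4), so the conjunction on the right does not hold.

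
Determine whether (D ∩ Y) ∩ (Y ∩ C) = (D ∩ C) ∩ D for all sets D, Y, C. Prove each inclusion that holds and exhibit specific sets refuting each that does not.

Forward inclusion. Let x ∈ (D ∩ Y) ∩ (Y ∩ C). Then x ∈ D ∩ Y ∩ C, from which x ∈ (D ∩ C) ∩ D.

Reverse inclusion. This inclusion fails. Take D = {1}, Y = ∅, C = {1}; then 1 ∈ (D ∩ C) ∩ D but 1 ∉ (D ∩ Y) ∩ (Y ∩ C).

(⊆) holds; (⊇) fails.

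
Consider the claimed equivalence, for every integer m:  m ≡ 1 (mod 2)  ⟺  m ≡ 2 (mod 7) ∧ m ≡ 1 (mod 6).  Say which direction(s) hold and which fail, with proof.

The forward direction fails; the converse holds.

(→) This fails: m = 1 gives 1 ≡ 1 (mod 2) but 1 ≡ 1 (mod 7), so the conjunction on the right does not hold.

(←) Conversely, if m ≡ 2 (mod 7) and m ≡ 1 (mod 6), then by the Chinese remainder theorem m ≡ 37 (mod 42). Since 37 ≡ 1 (mod 2) and 2 ∣ 42, we get m ≡ 1 (mod 2).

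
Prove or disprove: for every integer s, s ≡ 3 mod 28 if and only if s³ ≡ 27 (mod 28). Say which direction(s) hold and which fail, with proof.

(⇒) holds; (⇐) fails.

(→) Suppose s ≡ 3 mod 28. Write s = 28j + 3. Then (28j + 3)³ = 21952j³ + 7056j² + 756j + 27 = 28(784j³ + 252j² + 27j) + 27, so s³ ≡ 27 (mod 28).

(←) This fails: take s = 19. Then 19³ = 6859 ≡ 27 (mod 28), yet 19 ≡ 19 (mod 28), not 3.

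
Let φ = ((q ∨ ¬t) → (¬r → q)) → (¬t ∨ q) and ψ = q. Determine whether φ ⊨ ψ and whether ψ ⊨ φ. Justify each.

(→) This fails. Under r = F, t = F, q = F, the left side is true but the right side is false.

(←) Assume the antecedent. If r is true, the antecedent forces (r = T, t = F, q = T) or (r = T, t = T, q = T), and the consequent holds there. If r is false, the antecedent forces (r = F, t = F, q = T) or (r = F, t = T, q = T), and the consequent holds there. Either way the consequent holds.

The forward direction fails; the converse holds.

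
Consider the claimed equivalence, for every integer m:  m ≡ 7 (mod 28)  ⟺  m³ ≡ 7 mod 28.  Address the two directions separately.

(⟹) Suppose m ≡ 7 (mod 28). Write m = 28j + 7. Then (28j + 7)³ = 21952j³ + 16464j² + 4116j + 343 = 28(784j³ + 588j² + 147j + 12) + 7, so m³ ≡ 7 (mod 28).

(⟸) Conversely, suppose m³ ≡ 7 (mod 28). The only residue r in {0, …, 27} with r³ ≡ 7 (mod 28) is r = 7, so m ≡ 7 (mod 28).

Both implications hold.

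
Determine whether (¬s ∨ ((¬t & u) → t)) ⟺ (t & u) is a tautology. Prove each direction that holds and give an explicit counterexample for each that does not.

[⇒] This fails. Under u = F, s = F, t = F, the left side is true but the right side is false.

[⇐] Assume the antecedent. If u is true, the antecedent forces (u = T, s = F, t = T) or (u = T, s = T, t = T), and ¬s ∨ ((¬t & u) → t) holds there. If u is false, the antecedent cannot hold. Either way ¬s ∨ ((¬t & u) → t) holds.

The forward direction fails; the converse holds.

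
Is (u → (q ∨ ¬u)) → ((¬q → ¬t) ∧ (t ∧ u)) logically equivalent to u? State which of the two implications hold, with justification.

[⇐] This fails. Under q = T, t = F, u = T, the left side is false but the right side is true.

[⇒] Assume the antecedent. If q is true, the antecedent forces (q = T, t = T, u = T), and u holds there. If q is false, the antecedent forces (q = F, t = F, u = T) or (q = F, t = T, u = T), and u holds there. Either way u holds.

Only the forward direction holds.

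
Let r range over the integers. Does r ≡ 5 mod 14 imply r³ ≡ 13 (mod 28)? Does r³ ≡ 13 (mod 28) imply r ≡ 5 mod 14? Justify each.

Both directions fail.

(→) This fails: take r = 19. Then 19 ≡ 5 (mod 14), but 19³ = 6859 ≡ 27 (mod 28), not 13.

(←) This fails: take r = 13. Then 13³ = 2197 ≡ 13 (mod 28), yet 13 ≡ 13 (mod 14), not 5.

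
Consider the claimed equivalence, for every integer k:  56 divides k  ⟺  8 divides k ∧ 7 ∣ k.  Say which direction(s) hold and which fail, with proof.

(⇐) Suppose 8 ∣ k and 7 ∣ k. Any common multiple of 8 and 7 is a multiple of their lcm; here gcd(8, 7) = 1, so lcm(8, 7) = 8·7 = 56, so 56 ∣ k.

(⇒) If 56 ∣ k, write k = 56q. Since 56 = 7·8, k = 8·(7q), so 8 ∣ k; and since 56 = 8·7, k = 7·(8q), so 7 ∣ k.

Both directions hold; the statement is true.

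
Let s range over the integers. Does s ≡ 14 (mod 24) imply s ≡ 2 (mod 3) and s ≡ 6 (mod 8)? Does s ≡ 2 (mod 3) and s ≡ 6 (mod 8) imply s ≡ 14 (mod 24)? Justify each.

Both implications hold.

Forward direction. Suppose s ≡ 14 (mod 24); write s = 24j + 14. Since 3 ∣ 24, reducing mod 3 gives s ≡ 14 ≡ 2 (mod 3); since 8 ∣ 24, reducing mod 8 gives s ≡ 14 ≡ 6 (mod 8).

Converse. If s ≡ 2 (mod 3) and s ≡ 6 (mod 8), then by the Chinese remainder theorem s ≡ 14 (mod 24). This is exactly s ≡ 14 (mod 24).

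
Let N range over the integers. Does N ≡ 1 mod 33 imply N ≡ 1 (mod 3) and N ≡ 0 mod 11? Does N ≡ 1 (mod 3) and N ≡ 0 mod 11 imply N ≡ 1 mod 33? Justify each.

(⇒) This fails: N = 1 gives 1 ≡ 1 (mod 33) but 1 ≡ 1 (mod 11), so the conjunction on the right does not hold.

(⇐) This fails: N = 22 satisfies both congruences on the right (22 ≡ 1 mod 3 and 22 ≡ 0 mod 11) yet 22 ≡ 22 (mod 33), not 1.

Neither implication holds.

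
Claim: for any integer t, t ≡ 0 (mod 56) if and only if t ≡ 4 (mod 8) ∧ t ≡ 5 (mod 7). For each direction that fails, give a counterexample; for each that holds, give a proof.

(⟹) This fails: t = 0 gives 0 ≡ 0 (mod 56) but 0 ≡ 0 (mod 8), so the conjunction on the right does not hold.

(⟸) This fails: t = 12 satisfies both congruences on the right (12 ≡ 4 mod 8 and 12 ≡ 5 mod 7) yet 12 ≡ 12 (mod 56), not 0.

Both directions fail.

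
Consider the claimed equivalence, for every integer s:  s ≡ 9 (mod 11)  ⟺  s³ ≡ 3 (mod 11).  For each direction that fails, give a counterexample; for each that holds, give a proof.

(⇒) Suppose s ≡ 9 (mod 11). Write s = 11j + 9. Then (11j + 9)³ = 1331j³ + 3267j² + 2673j + 729 = 11(121j³ + 297j² + 243j + 66) + 3, so s³ ≡ 3 (mod 11).

(⇐) For the converse, argue contrapositively. If s ≢ 9 (mod 11), then s is congruent to one of 0, 1, 2, 3, 4, 5, 6, 7, 8, 10 modulo 11, and these give s³ ≡ 0, 1, 8, 5, 9, 4, 7, 2, 6, 10 respectively — never 3.

Equivalent; both directions hold.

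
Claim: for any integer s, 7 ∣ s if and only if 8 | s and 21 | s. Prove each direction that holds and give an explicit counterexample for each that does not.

[⇐] Suppose 8 ∣ s and 21 ∣ s. Any common multiple of 8 and 21 is a multiple of their lcm; here gcd(8, 21) = 1, so lcm(8, 21) = 8·21 = 168, so 168 ∣ s. Since 7 ∣ 168, it follows that 7 ∣ s.

[⇒] This fails: take s = 7. Certainly 7 ∣ 7, but 8 ∤ 7.

Only the converse holds.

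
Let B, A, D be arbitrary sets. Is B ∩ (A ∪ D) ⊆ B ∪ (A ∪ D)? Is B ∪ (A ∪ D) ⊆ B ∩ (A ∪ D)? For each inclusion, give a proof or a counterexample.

(⟹) Let x ∈ B ∩ (A ∪ D). Then either x ∈ B ∩ A and x ∉ D; or x ∈ B ∩ D and x ∉ A; or x ∈ B ∩ A ∩ D. In each case x ∈ B ∪ (A ∪ D), so B ∩ (A ∪ D) ⊆ B ∪ (A ∪ D).

(⟸) This inclusion fails. Take B = {1}, A = ∅, D = ∅; then 1 ∈ B ∪ (A ∪ D) but 1 ∉ B ∩ (A ∪ D).

(⊆) holds; (⊇) fails.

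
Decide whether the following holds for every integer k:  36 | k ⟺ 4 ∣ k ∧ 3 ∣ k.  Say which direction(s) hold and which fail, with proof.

Converse. This fails: take k = 12. Both 4 ∣ 12 and 3 ∣ 12, yet 12 is not a multiple of 36 (since 12 = 0·36 + 12), so 36 ∤ 12.

Forward direction. If 36 ∣ k, write k = 36q. Since 36 = 9·4, k = 4·(9q), so 4 ∣ k; and since 36 = 12·3, k = 3·(12q), so 3 ∣ k.

Only the forward direction holds.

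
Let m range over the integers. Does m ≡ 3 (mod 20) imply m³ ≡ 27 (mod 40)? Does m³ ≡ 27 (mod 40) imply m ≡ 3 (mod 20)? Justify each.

(⇒) fails; (⇐) holds.

(←) The residues r modulo 40 with r³ ≡ 27 (mod 40) are exactly {3}, and each is ≡ 3 (mod 20).

(→) This fails: take m = 23. Then 23 ≡ 3 (mod 20), but 23³ = 12167 ≡ 7 (mod 40), not 27.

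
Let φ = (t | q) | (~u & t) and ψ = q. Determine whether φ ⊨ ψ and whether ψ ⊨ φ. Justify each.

[⇒] This fails. Under u = F, t = T, q = F, the left side is true but the right side is false.

[⇐] Assume the antecedent. If u is true, the antecedent forces (u = T, t = F, q = T) or (u = T, t = T, q = T), and (t | q) | (~u & t) holds there. If u is false, the antecedent forces (u = F, t = F, q = T) or (u = F, t = T, q = T), and (t | q) | (~u & t) holds there. Either way (t | q) | (~u & t) holds.

(⇒) fails; (⇐) holds.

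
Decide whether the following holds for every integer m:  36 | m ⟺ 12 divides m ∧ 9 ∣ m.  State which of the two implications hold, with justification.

The biconditional holds.

(←) Suppose 12 ∣ m and 9 ∣ m. Any common multiple of 12 and 9 is a multiple of their lcm; here lcm(12, 9) = 12·9/gcd(12, 9) = 108/3 = 36, so 36 ∣ m.

(→) If 36 ∣ m, write m = 36q. Since 36 = 3·12, m = 12·(3q), so 12 ∣ m; and since 36 = 4·9, m = 9·(4q), so 9 ∣ m.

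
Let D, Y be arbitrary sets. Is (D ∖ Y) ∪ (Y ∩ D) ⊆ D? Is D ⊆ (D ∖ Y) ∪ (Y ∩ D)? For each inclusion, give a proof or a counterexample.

Forward inclusion. Let x ∈ (D ∖ Y) ∪ (Y ∩ D). Then either x ∈ D and x ∉ Y; or x ∈ D ∩ Y. In each case x ∈ D, so (D ∖ Y) ∪ (Y ∩ D) ⊆ D.

Reverse inclusion. Let x ∈ D. Then either x ∈ D and x ∉ Y; or x ∈ D ∩ Y. In each case x ∈ (D ∖ Y) ∪ (Y ∩ D), so D ⊆ (D ∖ Y) ∪ (Y ∩ D).

Both inclusions hold; the sets are equal.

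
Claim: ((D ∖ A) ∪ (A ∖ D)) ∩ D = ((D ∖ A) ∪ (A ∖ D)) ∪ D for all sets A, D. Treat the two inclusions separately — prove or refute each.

Only the forward inclusion holds.

Forward inclusion. Let x ∈ ((D ∖ A) ∪ (A ∖ D)) ∩ D. Then x ∈ D and x ∉ A, from which x ∈ ((D ∖ A) ∪ (A ∖ D)) ∪ D.

Reverse inclusion. This inclusion fails. Take A = {1}, D = ∅; then 1 ∈ ((D ∖ A) ∪ (A ∖ D)) ∪ D but 1 ∉ ((D ∖ A) ∪ (A ∖ D)) ∩ D.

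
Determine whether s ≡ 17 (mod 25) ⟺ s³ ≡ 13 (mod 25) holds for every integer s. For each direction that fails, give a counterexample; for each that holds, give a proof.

Both directions hold; the statement is true.

[⇒] Suppose s ≡ 17 (mod 25). Write s = 25j + 17. Then (25j + 17)³ = 15625j³ + 31875j² + 21675j + 4913 = 25(625j³ + 1275j² + 867j + 196) + 13, so s³ ≡ 13 (mod 25).

[⇐] Conversely, suppose s³ ≡ 13 (mod 25). The only residue r in {0, …, 24} with r³ ≡ 13 (mod 25) is r = 17, so s ≡ 17 (mod 25).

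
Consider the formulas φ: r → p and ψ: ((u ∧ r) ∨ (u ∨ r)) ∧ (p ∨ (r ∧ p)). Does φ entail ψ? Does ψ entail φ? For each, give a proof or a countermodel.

(→) This fails. Under u = F, r = F, p = F, the left side is true but the right side is false.

(←) Assume the antecedent. If u is true, the antecedent forces (u = T, r = F, p = T) or (u = T, r = T, p = T), and r → p holds there. If u is false, the antecedent forces (u = F, r = T, p = T), and r → p holds there. Either way r → p holds.

Only the converse holds.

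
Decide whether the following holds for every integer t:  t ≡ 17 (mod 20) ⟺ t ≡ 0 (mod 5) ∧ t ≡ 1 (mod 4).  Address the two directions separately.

Neither implication holds.

(⇒) This fails: t = 17 gives 17 ≡ 17 (mod 20) but 17 ≡ 2 (mod 5), so the conjunction on the right does not hold.

(⇐) This fails: t = 5 satisfies both congruences on the right (5 ≡ 0 mod 5 and 5 ≡ 1 mod 4) yet 5 ≡ 5 (mod 20), not 17.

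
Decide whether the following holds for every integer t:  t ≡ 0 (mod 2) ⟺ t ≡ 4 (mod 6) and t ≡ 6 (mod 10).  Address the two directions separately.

(⟹) This fails: t = 0 gives 0 ≡ 0 (mod 2) but 0 ≡ 0 (mod 6), so the conjunction on the right does not hold.

(⟸) Conversely, if t ≡ 4 (mod 6) and t ≡ 6 (mod 10), then by the Chinese remainder theorem t ≡ 16 (mod 30). Since 16 ≡ 0 (mod 2) and 2 ∣ 30, we get t ≡ 0 (mod 2).

The forward direction fails; the converse holds.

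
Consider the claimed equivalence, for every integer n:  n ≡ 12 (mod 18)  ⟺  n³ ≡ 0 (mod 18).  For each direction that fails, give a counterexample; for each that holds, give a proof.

(⇒) holds; (⇐) fails.

[⇒] Suppose n ≡ 12 (mod 18). Write n = 18j + 12. Then (18j + 12)³ = 5832j³ + 11664j² + 7776j + 1728 = 18(324j³ + 648j² + 432j + 96) + 0, so n³ ≡ 0 (mod 18).

[⇐] This fails: take n = 0. Then 0³ = 0 ≡ 0 (mod 18), yet 0 ≡ 0 (mod 18), not 12.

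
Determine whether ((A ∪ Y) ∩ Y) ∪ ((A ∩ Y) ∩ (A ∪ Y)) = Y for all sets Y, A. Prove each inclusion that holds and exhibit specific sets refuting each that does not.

(⟹) Let x ∈ ((A ∪ Y) ∩ Y) ∪ ((A ∩ Y) ∩ (A ∪ Y)). Then either x ∈ Y and x ∉ A; or x ∈ Y ∩ A. In each case x ∈ Y, so ((A ∪ Y) ∩ Y) ∪ ((A ∩ Y) ∩ (A ∪ Y)) ⊆ Y.

(⟸) Let x ∈ Y. Then either x ∈ Y and x ∉ A; or x ∈ Y ∩ A. In each case x ∈ ((A ∪ Y) ∩ Y) ∪ ((A ∩ Y) ∩ (A ∪ Y)), so Y ⊆ ((A ∪ Y) ∩ Y) ∪ ((A ∩ Y) ∩ (A ∪ Y)).

Both inclusions hold; the sets are equal.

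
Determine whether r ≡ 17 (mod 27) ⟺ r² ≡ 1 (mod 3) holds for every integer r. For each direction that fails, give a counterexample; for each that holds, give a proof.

Not equivalent: only (⇒) holds.

Converse. This fails: take r = 1. Then 1² = 1 ≡ 1 (mod 3), yet 1 ≡ 1 (mod 27), not 17.

Forward direction. Suppose r ≡ 17 (mod 27). Then r² ≡ 17² = 289 (mod 27), and since 3 ∣ 27, also r² ≡ 1 (mod 3).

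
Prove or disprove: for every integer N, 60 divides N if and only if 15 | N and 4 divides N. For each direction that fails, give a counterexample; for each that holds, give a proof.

[⇒] If 60 ∣ N, write N = 60q. Since 60 = 4·15, N = 15·(4q), so 15 ∣ N; and since 60 = 15·4, N = 4·(15q), so 4 ∣ N.

[⇐] Suppose 15 ∣ N and 4 ∣ N. Any common multiple of 15 and 4 is a multiple of their lcm; here gcd(15, 4) = 1, so lcm(15, 4) = 15·4 = 60, so 60 ∣ N.

Equivalent; both directions hold.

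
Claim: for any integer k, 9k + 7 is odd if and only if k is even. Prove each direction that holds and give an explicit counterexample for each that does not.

[⇒] Suppose 9k + 7 is odd. Since 9 is odd, 9k and k have the same parity, so 9k + 7 ≡ k + 7 (mod 2). As 7 is odd, 9k + 7 is odd exactly when k is even. Thus k is even.

[⇐] Conversely, suppose k is even; write k = 2j. Then 9k + 7 = 9·(2j) + 7 = 2·9j + 7, which is odd.

Both implications hold.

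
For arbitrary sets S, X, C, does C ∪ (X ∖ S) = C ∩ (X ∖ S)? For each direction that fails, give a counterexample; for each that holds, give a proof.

(⊆) This inclusion fails. Take S = ∅, X = {1}, C = ∅; then 1 ∈ C ∪ (X ∖ S) but 1 ∉ C ∩ (X ∖ S).

(⊇) Let x ∈ C ∩ (X ∖ S). Then x ∈ X ∩ C and x ∉ S, from which x ∈ C ∪ (X ∖ S).

(⊆) fails; (⊇) holds.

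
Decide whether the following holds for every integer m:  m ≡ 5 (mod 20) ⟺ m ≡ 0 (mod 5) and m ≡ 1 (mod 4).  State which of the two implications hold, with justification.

Both directions hold; the statement is true.

Converse. If m ≡ 0 (mod 5) and m ≡ 1 (mod 4), then by the Chinese remainder theorem m ≡ 5 (mod 20). This is exactly m ≡ 5 (mod 20).

Forward direction. Suppose m ≡ 5 (mod 20); write m = 20j + 5. Since 5 ∣ 20, reducing mod 5 gives m ≡ 5 ≡ 0 (mod 5); since 4 ∣ 20, reducing mod 4 gives m ≡ 5 ≡ 1 (mod 4).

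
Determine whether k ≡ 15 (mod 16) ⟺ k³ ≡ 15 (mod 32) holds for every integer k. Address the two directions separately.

(⟹) This fails: take k = 31. Then 31 ≡ 15 (mod 16), but 31³ = 29791 ≡ 31 (mod 32), not 15.

(⟸) Conversely, the residues r modulo 32 with r³ ≡ 15 (mod 32) are exactly {15}, and each is ≡ 15 (mod 16).

Only the reverse direction holds.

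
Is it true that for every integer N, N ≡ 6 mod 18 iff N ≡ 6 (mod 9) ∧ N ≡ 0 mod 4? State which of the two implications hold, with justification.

Not equivalent: only (⇐) holds.

(⇐) If N ≡ 6 (mod 9) and N ≡ 0 (mod 4), then by the Chinese remainder theorem N ≡ 24 (mod 36). Since 24 ≡ 6 (mod 18) and 18 ∣ 36, we get N ≡ 6 (mod 18).

(⇒) This fails: N = 6 gives 6 ≡ 6 (mod 18) but 6 ≡ 2 (mod 4), so the conjunction on the right does not hold.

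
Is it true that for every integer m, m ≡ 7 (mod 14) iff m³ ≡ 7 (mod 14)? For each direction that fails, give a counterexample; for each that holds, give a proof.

(⇒) Suppose m ≡ 7 (mod 14). Write m = 14j + 7. Then (14j + 7)³ = 2744j³ + 4116j² + 2058j + 343 = 14(196j³ + 294j² + 147j + 24) + 7, so m³ ≡ 7 (mod 14).

(⇐) Conversely, suppose m³ ≡ 7 (mod 14). The only residue r in {0, …, 13} with r³ ≡ 7 (mod 14) is r = 7, so m ≡ 7 (mod 14).

The biconditional holds.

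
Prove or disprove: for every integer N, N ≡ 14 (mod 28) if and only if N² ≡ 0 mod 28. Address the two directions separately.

[⇒] Suppose N ≡ 14 (mod 28). Write N = 28j + 14. Then (28j + 14)² = 784j² + 784j + 196 = 28(28j² + 28j + 7) + 0, so N² ≡ 0 (mod 28).

[⇐] This fails: take N = 0. Then 0² = 0 ≡ 0 (mod 28), yet 0 ≡ 0 (mod 28), not 14.

(⇒) holds; (⇐) fails.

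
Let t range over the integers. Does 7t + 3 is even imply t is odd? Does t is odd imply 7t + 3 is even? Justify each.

(←) Suppose t is odd; write t = 2j + 1. Then 7t + 3 = 7·(2j + 1) + 3 = 2·7j + 10, which is even.

(→) Suppose 7t + 3 is even. Since 7 is odd, 7t and t have the same parity, so 7t + 3 ≡ t + 3 (mod 2). As 3 is odd, 7t + 3 is even exactly when t is odd. Thus t is odd.

Both directions hold; the statement is true.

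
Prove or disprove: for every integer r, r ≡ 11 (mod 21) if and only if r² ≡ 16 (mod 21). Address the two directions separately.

(⇐) This fails: take r = 4. Then 4² = 16 ≡ 16 (mod 21), yet 4 ≡ 4 (mod 21), not 11.

(⇒) Suppose r ≡ 11 (mod 21). Write r = 21j + 11. Then (21j + 11)² = 441j² + 462j + 121 = 21(21j² + 22j + 5) + 16, so r² ≡ 16 (mod 21).

Not equivalent: only (⇒) holds.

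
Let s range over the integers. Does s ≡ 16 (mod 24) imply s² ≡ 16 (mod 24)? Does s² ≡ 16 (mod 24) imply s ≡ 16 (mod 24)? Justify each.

Forward direction. Suppose s ≡ 16 (mod 24). Write s = 24j + 16. Then (24j + 16)² = 576j² + 768j + 256 = 24(24j² + 32j + 10) + 16, so s² ≡ 16 (mod 24).

Converse. This fails: take s = 4. Then 4² = 16 ≡ 16 (mod 24), yet 4 ≡ 4 (mod 24), not 16.

(⇒) holds; (⇐) fails.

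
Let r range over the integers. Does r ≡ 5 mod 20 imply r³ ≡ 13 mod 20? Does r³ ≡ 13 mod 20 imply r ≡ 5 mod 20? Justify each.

Forward direction. This fails: take r = 5. Then 5 ≡ 5 (mod 20), but 5³ = 125 ≡ 5 (mod 20), not 13.

Converse. This fails: take r = 17. Then 17³ = 4913 ≡ 13 (mod 20), yet 17 ≡ 17 (mod 20), not 5.

Both directions fail.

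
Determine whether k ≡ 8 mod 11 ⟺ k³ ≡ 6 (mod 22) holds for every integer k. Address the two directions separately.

(⇒) fails; (⇐) holds.

(⇒) This fails: take k = 19. Then 19 ≡ 8 (mod 11), but 19³ = 6859 ≡ 17 (mod 22), not 6.

(⇐) Conversely, the residues r modulo 22 with r³ ≡ 6 (mod 22) are exactly {8}, and each is ≡ 8 (mod 11).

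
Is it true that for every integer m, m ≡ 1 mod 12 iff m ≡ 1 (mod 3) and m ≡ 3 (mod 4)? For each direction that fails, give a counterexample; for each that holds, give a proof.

Neither implication holds.

Forward direction. This fails: m = 1 gives 1 ≡ 1 (mod 12) but 1 ≡ 1 (mod 4), so the conjunction on the right does not hold.

Converse. This fails: m = 7 satisfies both congruences on the right (7 ≡ 1 mod 3 and 7 ≡ 3 mod 4) yet 7 ≡ 7 (mod 12), not 1.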